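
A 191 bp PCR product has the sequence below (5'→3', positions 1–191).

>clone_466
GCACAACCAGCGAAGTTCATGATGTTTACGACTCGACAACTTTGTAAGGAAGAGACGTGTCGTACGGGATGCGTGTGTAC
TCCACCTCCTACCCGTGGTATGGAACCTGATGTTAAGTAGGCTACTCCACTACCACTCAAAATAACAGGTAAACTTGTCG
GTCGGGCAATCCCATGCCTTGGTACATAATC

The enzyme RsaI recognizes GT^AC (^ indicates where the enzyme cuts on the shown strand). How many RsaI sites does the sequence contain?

3

GTAC occurs starting at positions 62, 77, 182.
RsaI cuts at 3 sites.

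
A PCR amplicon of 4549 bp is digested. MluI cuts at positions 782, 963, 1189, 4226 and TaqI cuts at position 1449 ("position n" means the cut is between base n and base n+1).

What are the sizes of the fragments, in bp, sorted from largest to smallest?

Combined cut positions (sorted): 782, 963, 1189, 1449, 4226.
Linear molecule, 5 cuts → 6 fragments:
  782 − 0 = 782 bp
  963 − 782 = 181 bp
  1189 − 963 = 226 bp
  1449 − 1189 = 260 bp
  4226 − 1449 = 2777 bp
  4549 − 4226 = 323 bp
Sorted largest to smallest: 2777, 782, 323, 260, 226, 181 bp.

2777, 782, 323, 260, 226, 181 bp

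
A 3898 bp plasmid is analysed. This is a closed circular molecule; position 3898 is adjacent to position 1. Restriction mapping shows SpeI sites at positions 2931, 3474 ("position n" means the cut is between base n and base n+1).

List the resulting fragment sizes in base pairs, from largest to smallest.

3355, 543 bp

Circular molecule, 2 cuts → 2 fragments:
  3474 − 2931 = 543 bp
  wrap: 3898 − 3474 + 2931 = 3355 bp
Sorted largest to smallest: 3355, 543 bp.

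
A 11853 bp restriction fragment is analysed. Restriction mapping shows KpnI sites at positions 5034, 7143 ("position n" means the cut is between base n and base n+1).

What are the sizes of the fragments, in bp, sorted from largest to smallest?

5034, 4710, 2109 bp

Linear molecule, 2 cuts → 3 fragments:
  5034 − 0 = 5034 bp
  7143 − 5034 = 2109 bp
  11853 − 7143 = 4710 bp
Sorted largest to smallest: 5034, 4710, 2109 bp.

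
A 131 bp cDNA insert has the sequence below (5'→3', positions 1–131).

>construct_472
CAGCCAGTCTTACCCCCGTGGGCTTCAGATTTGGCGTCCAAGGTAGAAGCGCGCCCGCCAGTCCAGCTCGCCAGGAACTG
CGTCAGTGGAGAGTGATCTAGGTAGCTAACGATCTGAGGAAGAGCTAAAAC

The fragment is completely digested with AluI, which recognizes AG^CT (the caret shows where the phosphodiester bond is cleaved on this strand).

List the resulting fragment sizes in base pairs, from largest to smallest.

66, 39, 19, 7 bp

AluI sites (AGCT) start at positions 65, 104, 123.
AluI cuts after base 2 of each site, so after positions 66, 105, 124.
Linear molecule, 3 cuts → 4 fragments:
  1–66 → 66 bp
  67–105 → 39 bp
  106–124 → 19 bp
  125–131 → 7 bp
Sorted largest to smallest: 66, 39, 19, 7 bp.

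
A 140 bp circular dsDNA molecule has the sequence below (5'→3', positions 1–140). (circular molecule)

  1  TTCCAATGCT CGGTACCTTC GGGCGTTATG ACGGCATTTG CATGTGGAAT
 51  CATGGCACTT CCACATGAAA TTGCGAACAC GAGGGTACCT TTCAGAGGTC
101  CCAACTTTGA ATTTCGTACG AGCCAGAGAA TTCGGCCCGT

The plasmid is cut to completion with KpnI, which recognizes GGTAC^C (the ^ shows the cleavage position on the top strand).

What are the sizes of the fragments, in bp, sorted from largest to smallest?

KpnI sites (GGTACC) start at positions 12, 84.
KpnI cuts after base 5 of each site (before the last base), so after positions 16, 88.
Circular molecule, 2 cuts → 2 fragments:
  17–88 → 72 bp
  89–140 then 1–16 → 52 + 16 = 68 bp
Sorted largest to smallest: 72, 68 bp.

72, 68 bp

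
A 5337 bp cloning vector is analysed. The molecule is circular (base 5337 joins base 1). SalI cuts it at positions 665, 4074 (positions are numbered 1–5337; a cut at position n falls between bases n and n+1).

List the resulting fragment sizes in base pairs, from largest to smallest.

Circular molecule, 2 cuts → 2 fragments:
  4074 − 665 = 3409 bp
  wrap: 5337 − 4074 + 665 = 1928 bp
Sorted largest to smallest: 3409, 1928 bp.

3409, 1928 bp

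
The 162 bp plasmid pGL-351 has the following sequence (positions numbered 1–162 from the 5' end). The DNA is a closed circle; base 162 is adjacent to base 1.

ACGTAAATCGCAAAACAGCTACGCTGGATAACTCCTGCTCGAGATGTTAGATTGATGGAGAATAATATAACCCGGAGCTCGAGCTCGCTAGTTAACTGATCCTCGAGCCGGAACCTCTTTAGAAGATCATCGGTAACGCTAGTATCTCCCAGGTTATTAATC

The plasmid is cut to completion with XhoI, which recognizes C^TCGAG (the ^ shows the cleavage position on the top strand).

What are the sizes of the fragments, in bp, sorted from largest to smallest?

XhoI sites (CTCGAG) start at positions 38, 78, 102.
XhoI cuts after the first base of each site, so after positions 38, 78, 102.
Circular molecule, 3 cuts → 3 fragments:
  39–78 → 40 bp
  79–102 → 24 bp
  103–162 then 1–38 → 60 + 38 = 98 bp
Sorted largest to smallest: 98, 40, 24 bp.

98, 40, 24 bp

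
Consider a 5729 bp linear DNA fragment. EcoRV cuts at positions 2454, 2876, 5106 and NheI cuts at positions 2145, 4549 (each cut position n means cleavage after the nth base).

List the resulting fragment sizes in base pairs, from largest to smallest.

2145, 1673, 623, 557, 422, 309 bp

Combined cut positions (sorted): 2145, 2454, 2876, 4549, 5106.
Linear molecule, 5 cuts → 6 fragments:
  2145 − 0 = 2145 bp
  2454 − 2145 = 309 bp
  2876 − 2454 = 422 bp
  4549 − 2876 = 1673 bp
  5106 − 4549 = 557 bp
  5729 − 5106 = 623 bp
Sorted largest to smallest: 2145, 1673, 623, 557, 422, 309 bp.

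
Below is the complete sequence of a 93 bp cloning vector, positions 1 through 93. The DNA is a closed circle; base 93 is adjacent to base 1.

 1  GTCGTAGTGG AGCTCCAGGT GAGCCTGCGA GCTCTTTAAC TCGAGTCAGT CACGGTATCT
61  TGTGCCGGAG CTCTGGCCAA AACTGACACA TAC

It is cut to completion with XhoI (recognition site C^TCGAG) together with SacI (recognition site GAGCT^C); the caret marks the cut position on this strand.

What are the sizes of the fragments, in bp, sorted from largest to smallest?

The XhoI site (CTCGAG) starts at position 40.
XhoI cuts after the first base of each site, so after position 40.
SacI sites (GAGCTC) start at positions 10, 29, 68.
SacI cuts after base 5 of each site (before the last base), so after positions 14, 33, 72.
Combined cut positions: 14, 33, 40, 72.
Circular molecule, 4 cuts → 4 fragments:
  15–33 → 19 bp
  34–40 → 7 bp
  41–72 → 32 bp
  73–93 then 1–14 → 21 + 14 = 35 bp
Sorted largest to smallest: 35, 32, 19, 7 bp.

35, 32, 19, 7 bp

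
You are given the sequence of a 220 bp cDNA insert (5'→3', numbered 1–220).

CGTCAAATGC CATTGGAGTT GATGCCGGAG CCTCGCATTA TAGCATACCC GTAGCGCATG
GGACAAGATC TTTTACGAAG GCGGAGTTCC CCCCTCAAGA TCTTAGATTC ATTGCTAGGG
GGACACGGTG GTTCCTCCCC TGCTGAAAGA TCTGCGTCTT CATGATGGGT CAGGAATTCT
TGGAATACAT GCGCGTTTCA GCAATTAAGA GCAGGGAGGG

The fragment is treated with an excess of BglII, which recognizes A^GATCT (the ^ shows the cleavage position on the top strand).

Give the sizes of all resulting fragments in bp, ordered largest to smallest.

72, 66, 50, 32 bp

BglII sites (AGATCT) start at positions 66, 98, 148.
BglII cuts after the first base of each site, so after positions 66, 98, 148.
Linear molecule, 3 cuts → 4 fragments:
  1–66 → 66 bp
  67–98 → 32 bp
  99–148 → 50 bp
  149–220 → 72 bp
Sorted largest to smallest: 72, 66, 50, 32 bp.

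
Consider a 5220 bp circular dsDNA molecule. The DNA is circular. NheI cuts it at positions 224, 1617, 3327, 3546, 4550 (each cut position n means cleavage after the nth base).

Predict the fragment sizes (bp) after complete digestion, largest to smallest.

1710, 1393, 1004, 894, 219 bp

Circular molecule, 5 cuts → 5 fragments:
  1617 − 224 = 1393 bp
  3327 − 1617 = 1710 bp
  3546 − 3327 = 219 bp
  4550 − 3546 = 1004 bp
  wrap: 5220 − 4550 + 224 = 894 bp
Sorted largest to smallest: 1710, 1393, 1004, 894, 219 bp.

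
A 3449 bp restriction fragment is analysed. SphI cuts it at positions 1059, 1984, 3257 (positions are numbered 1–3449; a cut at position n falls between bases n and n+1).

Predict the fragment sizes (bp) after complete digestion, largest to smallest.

1273, 1059, 925, 192 bp

Linear molecule, 3 cuts → 4 fragments:
  1059 − 0 = 1059 bp
  1984 − 1059 = 925 bp
  3257 − 1984 = 1273 bp
  3449 − 3257 = 192 bp
Sorted largest to smallest: 1273, 1059, 925, 192 bp.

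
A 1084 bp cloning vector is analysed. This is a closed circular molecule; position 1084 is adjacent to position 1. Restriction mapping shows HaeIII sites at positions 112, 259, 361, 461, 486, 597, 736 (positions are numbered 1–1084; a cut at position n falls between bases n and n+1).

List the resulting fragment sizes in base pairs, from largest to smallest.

460, 147, 139, 111, 102, 100, 25 bp

Circular molecule, 7 cuts → 7 fragments:
  259 − 112 = 147 bp
  361 − 259 = 102 bp
  461 − 361 = 100 bp
  486 − 461 = 25 bp
  597 − 486 = 111 bp
  736 − 597 = 139 bp
  wrap: 1084 − 736 + 112 = 460 bp
Sorted largest to smallest: 460, 147, 139, 111, 102, 100, 25 bp.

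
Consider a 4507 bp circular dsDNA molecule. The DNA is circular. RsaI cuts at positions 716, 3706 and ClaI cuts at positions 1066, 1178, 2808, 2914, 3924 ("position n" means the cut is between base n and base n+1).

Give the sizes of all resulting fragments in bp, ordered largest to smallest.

1630, 1299, 792, 350, 218, 112, 106 bp

Combined cut positions (sorted): 716, 1066, 1178, 2808, 2914, 3706, 3924.
Circular molecule, 7 cuts → 7 fragments:
  1066 − 716 = 350 bp
  1178 − 1066 = 112 bp
  2808 − 1178 = 1630 bp
  2914 − 2808 = 106 bp
  3706 − 2914 = 792 bp
  3924 − 3706 = 218 bp
  wrap: 4507 − 3924 + 716 = 1299 bp
Sorted largest to smallest: 1630, 1299, 792, 350, 218, 112, 106 bp.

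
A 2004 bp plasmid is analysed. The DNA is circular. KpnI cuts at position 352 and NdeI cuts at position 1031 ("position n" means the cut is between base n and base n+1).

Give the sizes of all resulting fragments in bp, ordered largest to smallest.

1325, 679 bp

Combined cut positions (sorted): 352, 1031.
Circular molecule, 2 cuts → 2 fragments:
  1031 − 352 = 679 bp
  wrap: 2004 − 1031 + 352 = 1325 bp
Sorted largest to smallest: 1325, 679 bp.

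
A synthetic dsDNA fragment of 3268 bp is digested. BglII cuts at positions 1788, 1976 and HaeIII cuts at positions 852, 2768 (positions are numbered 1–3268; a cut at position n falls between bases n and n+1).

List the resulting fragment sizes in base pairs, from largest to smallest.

Combined cut positions (sorted): 852, 1788, 1976, 2768.
Linear molecule, 4 cuts → 5 fragments:
  852 − 0 = 852 bp
  1788 − 852 = 936 bp
  1976 − 1788 = 188 bp
  2768 − 1976 = 792 bp
  3268 − 2768 = 500 bp
Sorted largest to smallest: 936, 852, 792, 500, 188 bp.

936, 852, 792, 500, 188 bp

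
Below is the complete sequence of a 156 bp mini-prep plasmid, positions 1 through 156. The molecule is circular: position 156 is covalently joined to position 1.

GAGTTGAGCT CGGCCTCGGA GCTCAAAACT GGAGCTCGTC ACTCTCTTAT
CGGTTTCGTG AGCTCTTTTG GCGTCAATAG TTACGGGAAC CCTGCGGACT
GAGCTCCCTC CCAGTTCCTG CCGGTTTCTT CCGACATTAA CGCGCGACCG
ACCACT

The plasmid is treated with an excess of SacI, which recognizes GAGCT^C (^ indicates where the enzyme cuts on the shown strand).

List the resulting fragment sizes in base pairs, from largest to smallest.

61, 41, 28, 13, 13 bp

SacI sites (GAGCTC) start at positions 6, 19, 32, 60, 101.
SacI cuts after base 5 of each site (before the last base), so after positions 10, 23, 36, 64, 105.
Circular molecule, 5 cuts → 5 fragments:
  11–23 → 13 bp
  24–36 → 13 bp
  37–64 → 28 bp
  65–105 → 41 bp
  106–156 then 1–10 → 51 + 10 = 61 bp
Sorted largest to smallest: 61, 41, 28, 13, 13 bp.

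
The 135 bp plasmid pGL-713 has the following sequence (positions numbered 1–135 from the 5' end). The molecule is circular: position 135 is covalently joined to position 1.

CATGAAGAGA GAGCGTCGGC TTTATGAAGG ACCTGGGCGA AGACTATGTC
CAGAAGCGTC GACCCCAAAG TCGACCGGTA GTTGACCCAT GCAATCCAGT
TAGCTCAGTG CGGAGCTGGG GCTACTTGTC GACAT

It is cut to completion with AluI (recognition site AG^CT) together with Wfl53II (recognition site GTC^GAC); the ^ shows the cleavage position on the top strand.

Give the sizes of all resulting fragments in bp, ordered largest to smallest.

AluI sites (AGCT) start at positions 102, 114.
AluI cuts after base 2 of each site, so after positions 103, 115.
Wfl53II sites (GTCGAC) start at positions 58, 70, 128.
Wfl53II cuts after base 3 of each site, so after positions 60, 72, 130.
Combined cut positions: 60, 72, 103, 115, 130.
Circular molecule, 5 cuts → 5 fragments:
  61–72 → 12 bp
  73–103 → 31 bp
  104–115 → 12 bp
  116–130 → 15 bp
  131–135 then 1–60 → 5 + 60 = 65 bp
Sorted largest to smallest: 65, 31, 15, 12, 12 bp.

65, 31, 15, 12, 12 bp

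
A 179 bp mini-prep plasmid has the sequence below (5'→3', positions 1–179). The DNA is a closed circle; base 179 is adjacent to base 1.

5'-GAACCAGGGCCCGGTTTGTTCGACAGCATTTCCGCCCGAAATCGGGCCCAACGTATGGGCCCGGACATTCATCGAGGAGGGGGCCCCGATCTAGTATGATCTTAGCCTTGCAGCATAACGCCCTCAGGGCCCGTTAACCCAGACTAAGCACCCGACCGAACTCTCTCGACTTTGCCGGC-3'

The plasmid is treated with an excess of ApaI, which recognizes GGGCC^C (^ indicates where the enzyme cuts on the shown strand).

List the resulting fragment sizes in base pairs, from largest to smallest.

59, 46, 37, 24, 13 bp

ApaI sites (GGGCCC) start at positions 7, 44, 57, 81, 127.
ApaI cuts after base 5 of each site (before the last base), so after positions 11, 48, 61, 85, 131.
Circular molecule, 5 cuts → 5 fragments:
  12–48 → 37 bp
  49–61 → 13 bp
  62–85 → 24 bp
  86–131 → 46 bp
  132–179 then 1–11 → 48 + 11 = 59 bp
Sorted largest to smallest: 59, 46, 37, 24, 13 bp.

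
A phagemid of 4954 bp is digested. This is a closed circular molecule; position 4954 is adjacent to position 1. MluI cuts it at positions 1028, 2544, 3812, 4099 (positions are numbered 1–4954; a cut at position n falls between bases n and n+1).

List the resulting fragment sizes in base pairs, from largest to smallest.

Circular molecule, 4 cuts → 4 fragments:
  2544 − 1028 = 1516 bp
  3812 − 2544 = 1268 bp
  4099 − 3812 = 287 bp
  wrap: 4954 − 4099 + 1028 = 1883 bp
Sorted largest to smallest: 1883, 1516, 1268, 287 bp.

1883, 1516, 1268, 287 bp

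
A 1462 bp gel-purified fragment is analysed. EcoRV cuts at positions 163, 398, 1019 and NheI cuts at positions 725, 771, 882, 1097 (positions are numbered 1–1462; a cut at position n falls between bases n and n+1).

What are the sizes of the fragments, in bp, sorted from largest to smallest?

365, 327, 235, 163, 137, 111, 78, 46 bp

Combined cut positions (sorted): 163, 398, 725, 771, 882, 1019, 1097.
Linear molecule, 7 cuts → 8 fragments:
  163 − 0 = 163 bp
  398 − 163 = 235 bp
  725 − 398 = 327 bp
  771 − 725 = 46 bp
  882 − 771 = 111 bp
  1019 − 882 = 137 bp
  1097 − 1019 = 78 bp
  1462 − 1097 = 365 bp
Sorted largest to smallest: 365, 327, 235, 163, 137, 111, 78, 46 bp.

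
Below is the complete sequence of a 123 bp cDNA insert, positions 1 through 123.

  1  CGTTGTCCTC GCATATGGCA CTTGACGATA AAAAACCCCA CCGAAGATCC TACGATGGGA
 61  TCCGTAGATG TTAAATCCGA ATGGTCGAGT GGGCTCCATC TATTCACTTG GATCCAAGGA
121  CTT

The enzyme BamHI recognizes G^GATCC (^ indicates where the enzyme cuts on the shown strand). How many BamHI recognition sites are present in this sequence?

2

GGATCC occurs starting at positions 58, 110.
BamHI cuts at 2 sites.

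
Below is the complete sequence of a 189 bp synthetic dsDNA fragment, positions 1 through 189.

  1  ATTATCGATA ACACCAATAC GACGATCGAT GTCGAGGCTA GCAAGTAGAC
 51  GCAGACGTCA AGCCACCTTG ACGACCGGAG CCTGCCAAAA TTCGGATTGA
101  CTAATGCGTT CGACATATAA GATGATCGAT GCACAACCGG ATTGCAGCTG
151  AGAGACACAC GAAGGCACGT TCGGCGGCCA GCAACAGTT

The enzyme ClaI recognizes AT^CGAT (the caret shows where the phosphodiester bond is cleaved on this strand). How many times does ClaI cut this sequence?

ATCGAT occurs starting at positions 4, 25, 125.
ClaI cuts at 3 sites.

3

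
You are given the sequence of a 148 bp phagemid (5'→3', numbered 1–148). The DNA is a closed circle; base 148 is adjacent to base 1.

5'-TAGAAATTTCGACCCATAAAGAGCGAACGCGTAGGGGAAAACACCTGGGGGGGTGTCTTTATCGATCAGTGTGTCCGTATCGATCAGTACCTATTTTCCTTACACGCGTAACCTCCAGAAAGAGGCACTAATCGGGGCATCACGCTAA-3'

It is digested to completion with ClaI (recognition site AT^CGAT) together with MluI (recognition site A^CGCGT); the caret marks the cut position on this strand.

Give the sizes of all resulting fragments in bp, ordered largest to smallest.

ClaI sites (ATCGAT) start at positions 61, 79.
ClaI cuts after base 2 of each site, so after positions 62, 80.
MluI sites (ACGCGT) start at positions 27, 104.
MluI cuts after the first base of each site, so after positions 27, 104.
Combined cut positions: 27, 62, 80, 104.
Circular molecule, 4 cuts → 4 fragments:
  28–62 → 35 bp
  63–80 → 18 bp
  81–104 → 24 bp
  105–148 then 1–27 → 44 + 27 = 71 bp
Sorted largest to smallest: 71, 35, 24, 18 bp.

71, 35, 24, 18 bp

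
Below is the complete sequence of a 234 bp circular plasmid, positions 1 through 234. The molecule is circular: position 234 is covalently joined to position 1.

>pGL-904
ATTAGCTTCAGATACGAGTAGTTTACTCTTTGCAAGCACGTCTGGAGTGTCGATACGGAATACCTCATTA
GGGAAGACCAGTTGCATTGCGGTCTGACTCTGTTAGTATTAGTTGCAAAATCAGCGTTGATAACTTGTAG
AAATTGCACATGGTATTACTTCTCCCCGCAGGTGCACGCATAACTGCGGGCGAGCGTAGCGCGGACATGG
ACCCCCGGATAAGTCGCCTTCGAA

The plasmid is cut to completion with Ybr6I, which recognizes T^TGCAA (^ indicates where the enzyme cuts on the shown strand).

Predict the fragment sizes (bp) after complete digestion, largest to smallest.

151, 83 bp

Ybr6I sites (TTGCAA) start at positions 30, 113.
Ybr6I cuts after the first base of each site, so after positions 30, 113.
Circular molecule, 2 cuts → 2 fragments:
  31–113 → 83 bp
  114–234 then 1–30 → 121 + 30 = 151 bp
Sorted largest to smallest: 151, 83 bp.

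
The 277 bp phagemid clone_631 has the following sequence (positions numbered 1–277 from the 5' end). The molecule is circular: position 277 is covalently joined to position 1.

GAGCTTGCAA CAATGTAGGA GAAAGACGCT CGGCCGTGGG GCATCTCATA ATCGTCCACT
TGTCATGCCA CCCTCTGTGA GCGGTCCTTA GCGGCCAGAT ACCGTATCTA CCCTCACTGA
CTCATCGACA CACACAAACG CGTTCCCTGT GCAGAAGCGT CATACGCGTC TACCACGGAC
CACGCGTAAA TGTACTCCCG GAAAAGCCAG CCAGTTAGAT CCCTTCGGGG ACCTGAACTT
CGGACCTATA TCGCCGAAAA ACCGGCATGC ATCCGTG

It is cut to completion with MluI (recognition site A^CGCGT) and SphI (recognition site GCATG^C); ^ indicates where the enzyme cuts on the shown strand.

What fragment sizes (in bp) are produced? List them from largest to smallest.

MluI sites (ACGCGT) start at positions 138, 164, 182.
MluI cuts after the first base of each site, so after positions 138, 164, 182.
The SphI site (GCATGC) starts at position 265.
SphI cuts after base 5 of each site (before the last base), so after position 269.
Combined cut positions: 138, 164, 182, 269.
Circular molecule, 4 cuts → 4 fragments:
  139–164 → 26 bp
  165–182 → 18 bp
  183–269 → 87 bp
  270–277 then 1–138 → 8 + 138 = 146 bp
Sorted largest to smallest: 146, 87, 26, 18 bp.

146, 87, 26, 18 bp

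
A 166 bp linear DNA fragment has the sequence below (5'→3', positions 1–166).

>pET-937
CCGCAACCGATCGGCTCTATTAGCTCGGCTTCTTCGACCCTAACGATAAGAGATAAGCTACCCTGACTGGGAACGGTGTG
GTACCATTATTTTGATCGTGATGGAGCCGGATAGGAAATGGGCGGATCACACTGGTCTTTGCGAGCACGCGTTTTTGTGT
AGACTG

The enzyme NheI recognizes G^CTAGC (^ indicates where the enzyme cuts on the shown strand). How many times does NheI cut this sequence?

No occurrence of GCTAGC is present in the sequence.
NheI does not cut: 0 sites.

0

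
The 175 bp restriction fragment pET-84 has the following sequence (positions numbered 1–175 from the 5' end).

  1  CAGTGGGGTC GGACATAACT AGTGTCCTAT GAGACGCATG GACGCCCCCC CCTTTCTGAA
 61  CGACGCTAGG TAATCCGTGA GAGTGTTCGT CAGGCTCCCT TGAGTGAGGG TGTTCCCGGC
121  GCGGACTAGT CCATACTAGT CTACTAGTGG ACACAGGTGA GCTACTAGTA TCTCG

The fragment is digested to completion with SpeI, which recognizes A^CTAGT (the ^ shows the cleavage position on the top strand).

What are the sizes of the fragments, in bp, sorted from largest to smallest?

107, 21, 18, 11, 10, 8 bp

SpeI sites (ACTAGT) start at positions 18, 125, 135, 143, 164.
SpeI cuts after the first base of each site, so after positions 18, 125, 135, 143, 164.
Linear molecule, 5 cuts → 6 fragments:
  1–18 → 18 bp
  19–125 → 107 bp
  126–135 → 10 bp
  136–143 → 8 bp
  144–164 → 21 bp
  165–175 → 11 bp
Sorted largest to smallest: 107, 21, 18, 11, 10, 8 bp.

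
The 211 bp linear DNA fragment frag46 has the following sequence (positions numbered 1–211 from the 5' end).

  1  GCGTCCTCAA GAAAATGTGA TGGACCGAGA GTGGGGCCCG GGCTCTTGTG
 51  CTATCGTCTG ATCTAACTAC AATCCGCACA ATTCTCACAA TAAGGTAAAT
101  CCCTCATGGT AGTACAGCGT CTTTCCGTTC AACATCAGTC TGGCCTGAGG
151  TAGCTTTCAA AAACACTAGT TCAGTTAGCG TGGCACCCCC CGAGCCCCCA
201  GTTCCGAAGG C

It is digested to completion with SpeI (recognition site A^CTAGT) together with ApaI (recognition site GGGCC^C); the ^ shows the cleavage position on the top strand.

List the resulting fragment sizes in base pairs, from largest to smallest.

127, 46, 38 bp

The SpeI site (ACTAGT) starts at position 165.
SpeI cuts after the first base of each site, so after position 165.
The ApaI site (GGGCCC) starts at position 34.
ApaI cuts after base 5 of each site (before the last base), so after position 38.
Combined cut positions: 38, 165.
Linear molecule, 2 cuts → 3 fragments:
  1–38 → 38 bp
  39–165 → 127 bp
  166–211 → 46 bp
Sorted largest to smallest: 127, 46, 38 bp.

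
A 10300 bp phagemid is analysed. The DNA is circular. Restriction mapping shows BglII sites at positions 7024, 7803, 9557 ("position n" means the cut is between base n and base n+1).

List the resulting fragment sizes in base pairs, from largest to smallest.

Circular molecule, 3 cuts → 3 fragments:
  7803 − 7024 = 779 bp
  9557 − 7803 = 1754 bp
  wrap: 10300 − 9557 + 7024 = 7767 bp
Sorted largest to smallest: 7767, 1754, 779 bp.

7767, 1754, 779 bp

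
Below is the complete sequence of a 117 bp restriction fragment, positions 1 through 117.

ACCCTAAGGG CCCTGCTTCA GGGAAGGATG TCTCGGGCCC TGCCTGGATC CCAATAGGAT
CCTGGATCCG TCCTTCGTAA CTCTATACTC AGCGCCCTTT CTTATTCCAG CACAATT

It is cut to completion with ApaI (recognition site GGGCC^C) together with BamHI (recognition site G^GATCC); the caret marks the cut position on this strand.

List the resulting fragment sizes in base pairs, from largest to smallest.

ApaI sites (GGGCCC) start at positions 8, 35.
ApaI cuts after base 5 of each site (before the last base), so after positions 12, 39.
BamHI sites (GGATCC) start at positions 46, 57, 64.
BamHI cuts after the first base of each site, so after positions 46, 57, 64.
Combined cut positions: 12, 39, 46, 57, 64.
Linear molecule, 5 cuts → 6 fragments:
  1–12 → 12 bp
  13–39 → 27 bp
  40–46 → 7 bp
  47–57 → 11 bp
  58–64 → 7 bp
  65–117 → 53 bp
Sorted largest to smallest: 53, 27, 12, 11, 7, 7 bp.

53, 27, 12, 11, 7, 7 bp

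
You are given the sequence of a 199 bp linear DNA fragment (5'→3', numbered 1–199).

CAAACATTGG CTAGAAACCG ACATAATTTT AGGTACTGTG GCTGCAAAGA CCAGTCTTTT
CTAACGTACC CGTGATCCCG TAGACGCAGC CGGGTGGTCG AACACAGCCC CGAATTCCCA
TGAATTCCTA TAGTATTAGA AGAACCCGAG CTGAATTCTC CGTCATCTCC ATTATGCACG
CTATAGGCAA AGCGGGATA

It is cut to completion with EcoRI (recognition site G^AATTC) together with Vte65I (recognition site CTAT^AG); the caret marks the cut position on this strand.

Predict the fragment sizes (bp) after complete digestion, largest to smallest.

112, 31, 22, 15, 10, 9 bp

EcoRI sites (GAATTC) start at positions 112, 122, 153.
EcoRI cuts after the first base of each site, so after positions 112, 122, 153.
Vte65I sites (CTATAG) start at positions 128, 181.
Vte65I cuts after base 4 of each site, so after positions 131, 184.
Combined cut positions: 112, 122, 131, 153, 184.
Linear molecule, 5 cuts → 6 fragments:
  1–112 → 112 bp
  113–122 → 10 bp
  123–131 → 9 bp
  132–153 → 22 bp
  154–184 → 31 bp
  185–199 → 15 bp
Sorted largest to smallest: 112, 31, 22, 15, 10, 9 bp.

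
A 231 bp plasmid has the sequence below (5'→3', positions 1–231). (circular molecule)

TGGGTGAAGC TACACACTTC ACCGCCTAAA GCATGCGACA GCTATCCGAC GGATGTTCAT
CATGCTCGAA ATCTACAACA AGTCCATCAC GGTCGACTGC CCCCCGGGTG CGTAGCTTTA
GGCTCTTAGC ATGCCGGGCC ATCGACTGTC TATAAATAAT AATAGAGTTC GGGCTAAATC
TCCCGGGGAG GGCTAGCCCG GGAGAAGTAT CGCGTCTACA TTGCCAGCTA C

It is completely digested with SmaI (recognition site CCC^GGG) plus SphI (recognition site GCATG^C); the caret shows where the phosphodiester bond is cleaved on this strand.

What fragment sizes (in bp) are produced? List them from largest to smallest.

SmaI sites (CCCGGG) start at positions 103, 182, 197.
SmaI cuts after base 3 of each site, so after positions 105, 184, 199.
SphI sites (GCATGC) start at positions 31, 129.
SphI cuts after base 5 of each site (before the last base), so after positions 35, 133.
Combined cut positions: 35, 105, 133, 184, 199.
Circular molecule, 5 cuts → 5 fragments:
  36–105 → 70 bp
  106–133 → 28 bp
  134–184 → 51 bp
  185–199 → 15 bp
  200–231 then 1–35 → 32 + 35 = 67 bp
Sorted largest to smallest: 70, 67, 51, 28, 15 bp.

70, 67, 51, 28, 15 bp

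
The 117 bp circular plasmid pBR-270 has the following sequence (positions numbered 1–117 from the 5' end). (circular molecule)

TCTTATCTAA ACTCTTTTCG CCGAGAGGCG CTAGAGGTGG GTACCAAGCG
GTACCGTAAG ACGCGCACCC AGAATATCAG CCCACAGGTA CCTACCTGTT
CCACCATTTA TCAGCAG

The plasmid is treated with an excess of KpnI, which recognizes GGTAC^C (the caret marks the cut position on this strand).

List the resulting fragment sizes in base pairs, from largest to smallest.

70, 37, 10 bp

KpnI sites (GGTACC) start at positions 40, 50, 87.
KpnI cuts after base 5 of each site (before the last base), so after positions 44, 54, 91.
Circular molecule, 3 cuts → 3 fragments:
  45–54 → 10 bp
  55–91 → 37 bp
  92–117 then 1–44 → 26 + 44 = 70 bp
Sorted largest to smallest: 70, 37, 10 bp.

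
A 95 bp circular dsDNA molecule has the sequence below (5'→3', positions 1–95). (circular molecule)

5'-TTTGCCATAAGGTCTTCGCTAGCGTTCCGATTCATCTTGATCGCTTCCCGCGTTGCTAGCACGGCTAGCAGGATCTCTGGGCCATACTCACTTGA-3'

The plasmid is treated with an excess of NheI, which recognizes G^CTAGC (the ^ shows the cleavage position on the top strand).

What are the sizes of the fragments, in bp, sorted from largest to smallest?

49, 37, 9 bp

NheI sites (GCTAGC) start at positions 18, 55, 64.
NheI cuts after the first base of each site, so after positions 18, 55, 64.
Circular molecule, 3 cuts → 3 fragments:
  19–55 → 37 bp
  56–64 → 9 bp
  65–95 then 1–18 → 31 + 18 = 49 bp
Sorted largest to smallest: 49, 37, 9 bp.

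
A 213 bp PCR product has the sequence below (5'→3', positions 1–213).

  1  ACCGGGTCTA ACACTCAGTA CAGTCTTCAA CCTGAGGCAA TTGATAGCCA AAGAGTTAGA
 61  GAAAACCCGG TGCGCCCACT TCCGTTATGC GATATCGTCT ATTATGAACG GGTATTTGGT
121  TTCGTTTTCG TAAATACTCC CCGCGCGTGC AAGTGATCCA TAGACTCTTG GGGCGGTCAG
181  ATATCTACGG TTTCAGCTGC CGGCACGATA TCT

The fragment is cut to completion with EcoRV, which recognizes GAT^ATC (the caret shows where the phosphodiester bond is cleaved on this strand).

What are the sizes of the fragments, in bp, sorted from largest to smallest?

EcoRV sites (GATATC) start at positions 91, 180, 207.
EcoRV cuts after base 3 of each site, so after positions 93, 182, 209.
Linear molecule, 3 cuts → 4 fragments:
  1–93 → 93 bp
  94–182 → 89 bp
  183–209 → 27 bp
  210–213 → 4 bp
Sorted largest to smallest: 93, 89, 27, 4 bp.

93, 89, 27, 4 bp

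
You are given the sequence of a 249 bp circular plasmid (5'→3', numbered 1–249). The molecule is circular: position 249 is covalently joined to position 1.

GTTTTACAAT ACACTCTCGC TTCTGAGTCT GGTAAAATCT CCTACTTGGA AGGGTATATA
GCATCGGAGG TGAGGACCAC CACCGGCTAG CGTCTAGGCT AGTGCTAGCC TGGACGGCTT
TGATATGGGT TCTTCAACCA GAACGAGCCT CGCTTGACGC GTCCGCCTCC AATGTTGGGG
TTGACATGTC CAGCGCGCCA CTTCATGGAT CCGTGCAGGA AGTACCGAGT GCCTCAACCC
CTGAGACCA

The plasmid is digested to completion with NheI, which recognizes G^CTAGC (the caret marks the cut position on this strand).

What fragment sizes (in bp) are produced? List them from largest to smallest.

231, 18 bp

NheI sites (GCTAGC) start at positions 86, 104.
NheI cuts after the first base of each site, so after positions 86, 104.
Circular molecule, 2 cuts → 2 fragments:
  87–104 → 18 bp
  105–249 then 1–86 → 145 + 86 = 231 bp
Sorted largest to smallest: 231, 18 bp.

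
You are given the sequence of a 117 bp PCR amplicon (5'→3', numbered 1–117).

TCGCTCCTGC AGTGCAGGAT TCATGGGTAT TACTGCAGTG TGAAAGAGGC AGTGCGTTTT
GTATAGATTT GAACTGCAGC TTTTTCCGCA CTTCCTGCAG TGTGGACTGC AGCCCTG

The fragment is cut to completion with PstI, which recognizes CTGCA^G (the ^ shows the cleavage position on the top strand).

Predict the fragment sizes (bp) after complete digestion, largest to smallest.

41, 26, 21, 12, 11, 6 bp

PstI sites (CTGCAG) start at positions 7, 33, 74, 95, 107.
PstI cuts after base 5 of each site (before the last base), so after positions 11, 37, 78, 99, 111.
Linear molecule, 5 cuts → 6 fragments:
  1–11 → 11 bp
  12–37 → 26 bp
  38–78 → 41 bp
  79–99 → 21 bp
  100–111 → 12 bp
  112–117 → 6 bp
Sorted largest to smallest: 41, 26, 21, 12, 11, 6 bp.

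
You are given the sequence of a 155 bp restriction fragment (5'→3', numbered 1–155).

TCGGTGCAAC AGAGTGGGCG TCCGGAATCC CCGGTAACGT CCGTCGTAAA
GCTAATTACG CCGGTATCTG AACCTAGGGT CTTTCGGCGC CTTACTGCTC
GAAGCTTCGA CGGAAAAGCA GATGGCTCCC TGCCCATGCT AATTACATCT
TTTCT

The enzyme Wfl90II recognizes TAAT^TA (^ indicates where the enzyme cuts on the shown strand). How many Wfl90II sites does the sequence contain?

2

TAATTA occurs starting at positions 53, 140.
Wfl90II cuts at 2 sites.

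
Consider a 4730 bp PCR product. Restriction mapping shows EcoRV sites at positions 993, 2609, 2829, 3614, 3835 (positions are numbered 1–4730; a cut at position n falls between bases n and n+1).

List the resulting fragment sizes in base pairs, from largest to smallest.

1616, 993, 895, 785, 221, 220 bp

Linear molecule, 5 cuts → 6 fragments:
  993 − 0 = 993 bp
  2609 − 993 = 1616 bp
  2829 − 2609 = 220 bp
  3614 − 2829 = 785 bp
  3835 − 3614 = 221 bp
  4730 − 3835 = 895 bp
Sorted largest to smallest: 1616, 993, 895, 785, 221, 220 bp.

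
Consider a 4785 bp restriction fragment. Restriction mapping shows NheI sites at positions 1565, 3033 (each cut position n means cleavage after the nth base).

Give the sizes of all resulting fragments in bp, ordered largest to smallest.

Linear molecule, 2 cuts → 3 fragments:
  1565 − 0 = 1565 bp
  3033 − 1565 = 1468 bp
  4785 − 3033 = 1752 bp
Sorted largest to smallest: 1752, 1565, 1468 bp.

1752, 1565, 1468 bp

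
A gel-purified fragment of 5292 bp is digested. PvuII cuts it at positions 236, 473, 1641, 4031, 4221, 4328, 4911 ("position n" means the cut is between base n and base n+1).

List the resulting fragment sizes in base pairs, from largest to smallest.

2390, 1168, 583, 381, 237, 236, 190, 107 bp

Linear molecule, 7 cuts → 8 fragments:
  236 − 0 = 236 bp
  473 − 236 = 237 bp
  1641 − 473 = 1168 bp
  4031 − 1641 = 2390 bp
  4221 − 4031 = 190 bp
  4328 − 4221 = 107 bp
  4911 − 4328 = 583 bp
  5292 − 4911 = 381 bp
Sorted largest to smallest: 2390, 1168, 583, 381, 237, 236, 190, 107 bp.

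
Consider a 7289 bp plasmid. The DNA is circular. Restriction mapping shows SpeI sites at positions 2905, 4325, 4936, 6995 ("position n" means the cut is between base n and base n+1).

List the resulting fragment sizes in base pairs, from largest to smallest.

3199, 2059, 1420, 611 bp

Circular molecule, 4 cuts → 4 fragments:
  4325 − 2905 = 1420 bp
  4936 − 4325 = 611 bp
  6995 − 4936 = 2059 bp
  wrap: 7289 − 6995 + 2905 = 3199 bp
Sorted largest to smallest: 3199, 2059, 1420, 611 bp.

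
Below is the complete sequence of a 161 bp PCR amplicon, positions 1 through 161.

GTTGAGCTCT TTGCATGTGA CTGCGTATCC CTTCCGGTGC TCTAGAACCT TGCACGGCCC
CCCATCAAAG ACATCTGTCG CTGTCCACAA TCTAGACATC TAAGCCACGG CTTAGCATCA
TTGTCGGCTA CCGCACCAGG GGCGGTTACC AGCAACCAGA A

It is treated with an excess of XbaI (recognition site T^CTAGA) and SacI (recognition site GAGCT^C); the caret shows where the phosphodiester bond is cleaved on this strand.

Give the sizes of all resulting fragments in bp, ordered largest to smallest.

XbaI sites (TCTAGA) start at positions 41, 91.
XbaI cuts after the first base of each site, so after positions 41, 91.
The SacI site (GAGCTC) starts at position 4.
SacI cuts after base 5 of each site (before the last base), so after position 8.
Combined cut positions: 8, 41, 91.
Linear molecule, 3 cuts → 4 fragments:
  1–8 → 8 bp
  9–41 → 33 bp
  42–91 → 50 bp
  92–161 → 70 bp
Sorted largest to smallest: 70, 50, 33, 8 bp.

70, 50, 33, 8 bp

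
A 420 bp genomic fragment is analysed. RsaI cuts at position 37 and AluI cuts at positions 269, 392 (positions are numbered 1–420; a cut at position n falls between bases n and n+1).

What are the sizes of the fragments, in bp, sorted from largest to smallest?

232, 123, 37, 28 bp

Combined cut positions (sorted): 37, 269, 392.
Linear molecule, 3 cuts → 4 fragments:
  37 − 0 = 37 bp
  269 − 37 = 232 bp
  392 − 269 = 123 bp
  420 − 392 = 28 bp
Sorted largest to smallest: 232, 123, 37, 28 bp.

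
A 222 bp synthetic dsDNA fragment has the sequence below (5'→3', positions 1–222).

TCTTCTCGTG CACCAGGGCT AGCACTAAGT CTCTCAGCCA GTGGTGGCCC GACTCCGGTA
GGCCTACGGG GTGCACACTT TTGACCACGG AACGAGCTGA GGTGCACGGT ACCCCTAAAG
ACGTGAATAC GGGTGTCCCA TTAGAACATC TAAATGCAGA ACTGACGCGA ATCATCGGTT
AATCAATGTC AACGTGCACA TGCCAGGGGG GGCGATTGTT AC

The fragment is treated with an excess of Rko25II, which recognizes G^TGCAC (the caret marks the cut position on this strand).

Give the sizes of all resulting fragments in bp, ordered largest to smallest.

92, 63, 31, 28, 8 bp

Rko25II sites (GTGCAC) start at positions 8, 71, 102, 194.
Rko25II cuts after the first base of each site, so after positions 8, 71, 102, 194.
Linear molecule, 4 cuts → 5 fragments:
  1–8 → 8 bp
  9–71 → 63 bp
  72–102 → 31 bp
  103–194 → 92 bp
  195–222 → 28 bp
Sorted largest to smallest: 92, 63, 31, 28, 8 bp.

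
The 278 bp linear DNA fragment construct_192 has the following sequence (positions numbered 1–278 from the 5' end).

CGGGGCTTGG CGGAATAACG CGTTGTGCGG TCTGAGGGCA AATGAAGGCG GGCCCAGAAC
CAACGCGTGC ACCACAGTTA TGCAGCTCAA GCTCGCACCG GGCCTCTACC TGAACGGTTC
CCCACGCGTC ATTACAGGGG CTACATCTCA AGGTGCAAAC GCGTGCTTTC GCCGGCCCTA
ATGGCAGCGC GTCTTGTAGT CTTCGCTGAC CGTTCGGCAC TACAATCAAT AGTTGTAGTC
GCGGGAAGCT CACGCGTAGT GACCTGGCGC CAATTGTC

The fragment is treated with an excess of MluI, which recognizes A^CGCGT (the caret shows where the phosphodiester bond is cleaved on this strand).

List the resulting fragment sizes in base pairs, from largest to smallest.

93, 61, 45, 35, 26, 18 bp

MluI sites (ACGCGT) start at positions 18, 63, 124, 159, 252.
MluI cuts after the first base of each site, so after positions 18, 63, 124, 159, 252.
Linear molecule, 5 cuts → 6 fragments:
  1–18 → 18 bp
  19–63 → 45 bp
  64–124 → 61 bp
  125–159 → 35 bp
  160–252 → 93 bp
  253–278 → 26 bp
Sorted largest to smallest: 93, 61, 45, 35, 26, 18 bp.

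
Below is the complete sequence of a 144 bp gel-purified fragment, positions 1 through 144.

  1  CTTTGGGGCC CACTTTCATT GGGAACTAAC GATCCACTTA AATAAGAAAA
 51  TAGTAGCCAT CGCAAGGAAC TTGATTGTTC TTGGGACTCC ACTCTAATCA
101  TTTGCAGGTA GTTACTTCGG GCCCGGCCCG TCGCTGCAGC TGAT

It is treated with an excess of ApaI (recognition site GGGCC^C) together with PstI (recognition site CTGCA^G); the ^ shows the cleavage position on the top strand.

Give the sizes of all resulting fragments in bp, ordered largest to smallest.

ApaI sites (GGGCCC) start at positions 6, 119.
ApaI cuts after base 5 of each site (before the last base), so after positions 10, 123.
The PstI site (CTGCAG) starts at position 134.
PstI cuts after base 5 of each site (before the last base), so after position 138.
Combined cut positions: 10, 123, 138.
Linear molecule, 3 cuts → 4 fragments:
  1–10 → 10 bp
  11–123 → 113 bp
  124–138 → 15 bp
  139–144 → 6 bp
Sorted largest to smallest: 113, 15, 10, 6 bp.

113, 15, 10, 6 bp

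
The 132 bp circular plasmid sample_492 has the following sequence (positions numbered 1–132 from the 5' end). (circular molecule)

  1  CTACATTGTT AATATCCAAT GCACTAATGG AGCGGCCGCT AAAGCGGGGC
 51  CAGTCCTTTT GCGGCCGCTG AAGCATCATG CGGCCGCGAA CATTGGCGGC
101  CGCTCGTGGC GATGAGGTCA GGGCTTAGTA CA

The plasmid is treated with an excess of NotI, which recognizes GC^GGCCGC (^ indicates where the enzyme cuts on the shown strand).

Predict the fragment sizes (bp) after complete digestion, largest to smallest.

68, 29, 19, 16 bp

NotI sites (GCGGCCGC) start at positions 32, 61, 80, 96.
NotI cuts after base 2 of each site, so after positions 33, 62, 81, 97.
Circular molecule, 4 cuts → 4 fragments:
  34–62 → 29 bp
  63–81 → 19 bp
  82–97 → 16 bp
  98–132 then 1–33 → 35 + 33 = 68 bp
Sorted largest to smallest: 68, 29, 19, 16 bp.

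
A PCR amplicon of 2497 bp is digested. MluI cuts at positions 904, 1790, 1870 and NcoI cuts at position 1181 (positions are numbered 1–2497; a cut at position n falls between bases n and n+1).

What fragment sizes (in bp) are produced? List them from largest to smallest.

904, 627, 609, 277, 80 bp

Combined cut positions (sorted): 904, 1181, 1790, 1870.
Linear molecule, 4 cuts → 5 fragments:
  904 − 0 = 904 bp
  1181 − 904 = 277 bp
  1790 − 1181 = 609 bp
  1870 − 1790 = 80 bp
  2497 − 1870 = 627 bp
Sorted largest to smallest: 904, 627, 609, 277, 80 bp.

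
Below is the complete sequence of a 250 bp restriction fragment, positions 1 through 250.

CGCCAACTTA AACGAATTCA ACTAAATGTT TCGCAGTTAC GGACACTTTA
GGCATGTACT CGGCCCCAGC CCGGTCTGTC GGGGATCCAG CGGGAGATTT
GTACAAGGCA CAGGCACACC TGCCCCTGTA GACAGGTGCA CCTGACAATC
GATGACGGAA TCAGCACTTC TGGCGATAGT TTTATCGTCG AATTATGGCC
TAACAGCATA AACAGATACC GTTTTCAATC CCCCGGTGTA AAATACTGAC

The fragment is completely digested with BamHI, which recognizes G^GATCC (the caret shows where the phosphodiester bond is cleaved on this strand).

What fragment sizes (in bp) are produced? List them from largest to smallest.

167, 83 bp

The BamHI site (GGATCC) starts at position 83.
BamHI cuts after the first base of each site, so after position 83.
Linear molecule, 1 cut → 2 fragments:
  1–83 → 83 bp
  84–250 → 167 bp
Sorted largest to smallest: 167, 83 bp.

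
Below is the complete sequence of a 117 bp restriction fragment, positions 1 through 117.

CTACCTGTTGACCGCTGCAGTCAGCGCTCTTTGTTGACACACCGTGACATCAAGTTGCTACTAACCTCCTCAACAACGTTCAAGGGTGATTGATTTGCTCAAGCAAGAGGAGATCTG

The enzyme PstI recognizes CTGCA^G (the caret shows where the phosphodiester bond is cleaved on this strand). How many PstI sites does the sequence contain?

1

CTGCAG occurs starting at position 15.
PstI cuts at 1 site.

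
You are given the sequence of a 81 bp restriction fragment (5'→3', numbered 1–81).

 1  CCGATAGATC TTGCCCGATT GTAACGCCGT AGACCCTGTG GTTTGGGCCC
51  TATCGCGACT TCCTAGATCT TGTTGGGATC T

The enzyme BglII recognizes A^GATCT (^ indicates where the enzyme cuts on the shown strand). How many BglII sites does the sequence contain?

2

AGATCT occurs starting at positions 6, 65.
BglII cuts at 2 sites.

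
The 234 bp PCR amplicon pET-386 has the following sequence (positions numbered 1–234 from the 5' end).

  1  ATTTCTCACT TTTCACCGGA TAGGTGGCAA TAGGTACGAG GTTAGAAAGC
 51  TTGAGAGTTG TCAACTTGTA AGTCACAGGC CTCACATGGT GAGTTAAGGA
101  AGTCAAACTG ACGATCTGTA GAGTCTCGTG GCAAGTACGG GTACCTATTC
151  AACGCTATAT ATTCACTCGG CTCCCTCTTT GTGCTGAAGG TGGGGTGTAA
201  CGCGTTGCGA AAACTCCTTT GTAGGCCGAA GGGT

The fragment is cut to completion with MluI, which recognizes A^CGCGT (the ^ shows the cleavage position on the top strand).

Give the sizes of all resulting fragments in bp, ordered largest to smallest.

The MluI site (ACGCGT) starts at position 200.
MluI cuts after the first base of each site, so after position 200.
Linear molecule, 1 cut → 2 fragments:
  1–200 → 200 bp
  201–234 → 34 bp
Sorted largest to smallest: 200, 34 bp.

200, 34 bp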